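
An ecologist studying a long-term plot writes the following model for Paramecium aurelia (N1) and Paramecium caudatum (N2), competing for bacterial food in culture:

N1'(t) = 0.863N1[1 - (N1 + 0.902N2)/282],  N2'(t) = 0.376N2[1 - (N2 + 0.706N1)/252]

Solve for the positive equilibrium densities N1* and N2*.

N1* ≈ 151, N2* ≈ 146

Setting both brackets to zero gives the nullclines N1 + 0.902N2 = 282 and 0.706N1 + N2 = 252.
Substituting N2 = 252 - 0.706N1 into the first: N1(1 - 0.902·0.706) = 282 - 0.902·252.
So N1* = 54.7/0.363 = 151, and then N2* = 252 - 0.706·151 = 146.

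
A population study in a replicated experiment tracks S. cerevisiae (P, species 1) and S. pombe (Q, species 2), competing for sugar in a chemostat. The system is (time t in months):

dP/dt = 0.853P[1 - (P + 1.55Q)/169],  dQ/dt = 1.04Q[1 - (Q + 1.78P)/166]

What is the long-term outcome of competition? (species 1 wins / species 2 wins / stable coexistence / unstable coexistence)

unstable coexistence (outcome depends on initial conditions)

Compare the nullcline intercepts: K1/α12 = 169/1.55 = 109 < K2 = 166; K2/α21 = 166/1.78 = 93.3 < K1 = 169.
Since both are reversed, neither can invade when rare; the interior point is a saddle.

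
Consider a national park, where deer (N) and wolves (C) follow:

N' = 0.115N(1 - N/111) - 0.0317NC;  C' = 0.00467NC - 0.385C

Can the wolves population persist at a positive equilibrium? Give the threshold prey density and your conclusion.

The predator equation gives dC/dt > 0 only when N > 0.385/0.00467 = 82.4.
Without the predator, N → K = 111. Since 111 > 82.4, the predator can invade and persist.

Threshold N = 82.4; K > 82.4, so yes, the predator persists.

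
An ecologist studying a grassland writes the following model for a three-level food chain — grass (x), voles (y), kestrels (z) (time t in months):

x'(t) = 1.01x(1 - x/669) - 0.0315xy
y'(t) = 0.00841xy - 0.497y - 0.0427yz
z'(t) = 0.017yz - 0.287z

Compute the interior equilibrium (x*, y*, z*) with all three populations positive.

From dz/dt = 0: 0.017y* = 0.287, so y* = 16.9.
From dx/dt = 0: 1.01(1 - x*/669) = 0.0315·16.9, giving x* = 669·(1 - 0.527) = 317.
From dy/dt = 0: 0.00841·317 - 0.497 = 0.0427z*, so z* = 2.17/0.0427 = 50.7.

x* ≈ 317, y* ≈ 16.9, z* ≈ 50.7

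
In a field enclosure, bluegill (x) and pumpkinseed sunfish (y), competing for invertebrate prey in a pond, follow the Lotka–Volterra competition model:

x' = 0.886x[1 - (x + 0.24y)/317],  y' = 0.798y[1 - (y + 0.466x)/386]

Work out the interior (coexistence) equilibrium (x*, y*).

Setting both brackets to zero gives the nullclines x + 0.24y = 317 and 0.466x + y = 386.
Substituting y = 386 - 0.466x into the first: x(1 - 0.24·0.466) = 317 - 0.24·386.
So x* = 224/0.888 = 253, and then y* = 386 - 0.466·253 = 268.

x* ≈ 253, y* ≈ 268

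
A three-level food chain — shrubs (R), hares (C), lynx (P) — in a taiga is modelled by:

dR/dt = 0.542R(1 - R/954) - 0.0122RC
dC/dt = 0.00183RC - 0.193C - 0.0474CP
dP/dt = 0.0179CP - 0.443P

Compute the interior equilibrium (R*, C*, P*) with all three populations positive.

R* ≈ 423, C* ≈ 24.7, P* ≈ 12.2

From dP/dt = 0: 0.0179C* = 0.443, so C* = 24.7.
From dR/dt = 0: 0.542(1 - R*/954) = 0.0122·24.7, giving R* = 954·(1 - 0.557) = 423.
From dC/dt = 0: 0.00183·423 - 0.193 = 0.0474P*, so P* = 0.58/0.0474 = 12.2.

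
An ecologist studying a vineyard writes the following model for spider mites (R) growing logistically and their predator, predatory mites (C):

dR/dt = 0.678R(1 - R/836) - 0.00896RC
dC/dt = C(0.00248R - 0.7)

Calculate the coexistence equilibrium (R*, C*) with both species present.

R* ≈ 282, C* ≈ 50.1

From dC/dt = 0 with C > 0: 0.00248R* = 0.7, so R* = 282.
Substitute into dR/dt = 0: 0.678(1 - 282/836) = 0.00896C*.
The bracket is 0.662, giving C* = 0.449/0.00896 = 50.1.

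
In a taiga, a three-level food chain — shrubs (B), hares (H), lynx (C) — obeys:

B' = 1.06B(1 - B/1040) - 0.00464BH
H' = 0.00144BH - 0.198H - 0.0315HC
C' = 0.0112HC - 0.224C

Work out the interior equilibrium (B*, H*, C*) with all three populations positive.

B* ≈ 949, H* ≈ 20, C* ≈ 37.1

From dC/dt = 0: 0.0112H* = 0.224, so H* = 20.
From dB/dt = 0: 1.06(1 - B*/1040) = 0.00464·20, giving B* = 1040·(1 - 0.0875) = 949.
From dH/dt = 0: 0.00144·949 - 0.198 = 0.0315C*, so C* = 1.17/0.0315 = 37.1.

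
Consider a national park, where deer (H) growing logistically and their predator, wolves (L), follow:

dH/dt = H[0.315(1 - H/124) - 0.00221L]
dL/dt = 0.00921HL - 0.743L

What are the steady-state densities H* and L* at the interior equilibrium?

H* ≈ 80.7, L* ≈ 49.8

From dL/dt = 0 with L > 0: 0.00921H* = 0.743, so H* = 80.7.
Substitute into dH/dt = 0: 0.315(1 - 80.7/124) = 0.00221L*.
The bracket is 0.349, giving L* = 0.11/0.00221 = 49.8.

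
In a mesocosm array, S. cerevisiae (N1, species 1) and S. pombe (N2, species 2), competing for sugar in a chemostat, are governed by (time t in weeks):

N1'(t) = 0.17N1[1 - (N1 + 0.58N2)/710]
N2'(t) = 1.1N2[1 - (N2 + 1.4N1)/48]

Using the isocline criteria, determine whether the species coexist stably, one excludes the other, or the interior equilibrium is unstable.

Compare the nullcline intercepts: K1/α12 = 710/0.58 = 1220 > K2 = 48; K2/α21 = 48/1.4 = 34.3 < K1 = 710.
Since the inequalities point opposite ways, species 1 can invade but species 2 cannot.

species 1 excludes species 2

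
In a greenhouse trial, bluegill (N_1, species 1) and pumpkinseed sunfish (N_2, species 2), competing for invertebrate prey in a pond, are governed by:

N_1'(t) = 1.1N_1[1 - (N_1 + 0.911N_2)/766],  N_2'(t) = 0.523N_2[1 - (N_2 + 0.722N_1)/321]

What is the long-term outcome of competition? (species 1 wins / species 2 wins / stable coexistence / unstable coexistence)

Compare the nullcline intercepts: K1/α12 = 766/0.911 = 841 > K2 = 321; K2/α21 = 321/0.722 = 445 < K1 = 766.
Since the inequalities point opposite ways, species 1 can invade but species 2 cannot.

species 1 excludes species 2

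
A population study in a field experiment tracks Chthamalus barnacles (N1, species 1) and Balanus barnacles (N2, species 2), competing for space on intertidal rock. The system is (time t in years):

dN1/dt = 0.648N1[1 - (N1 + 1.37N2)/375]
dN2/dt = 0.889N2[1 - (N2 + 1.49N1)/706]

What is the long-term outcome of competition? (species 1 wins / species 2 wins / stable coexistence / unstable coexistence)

Compare the nullcline intercepts: K1/α12 = 375/1.37 = 274 < K2 = 706; K2/α21 = 706/1.49 = 474 > K1 = 375.
Since the inequalities point opposite ways, species 2 can invade but species 1 cannot.

species 2 excludes species 1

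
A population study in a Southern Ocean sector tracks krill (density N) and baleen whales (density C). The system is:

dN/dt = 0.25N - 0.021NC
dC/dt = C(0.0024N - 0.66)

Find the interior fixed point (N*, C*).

N* ≈ 275, C* ≈ 11.9

Set dC/dt = 0 with C > 0: 0.0024N - 0.66 = 0, so N* = 0.66/0.0024 = 275.
Set dN/dt = 0 with N > 0: 0.25 - 0.021C = 0, so C* = 0.25/0.021 = 11.9.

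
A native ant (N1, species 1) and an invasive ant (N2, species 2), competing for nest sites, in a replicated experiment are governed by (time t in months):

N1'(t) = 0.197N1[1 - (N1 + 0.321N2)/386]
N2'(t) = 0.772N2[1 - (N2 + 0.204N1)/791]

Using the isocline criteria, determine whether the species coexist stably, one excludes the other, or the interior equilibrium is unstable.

stable coexistence

Compare the nullcline intercepts: K1/α12 = 386/0.321 = 1200 > K2 = 791; K2/α21 = 791/0.204 = 3880 > K1 = 386.
Since both inequalities hold, each species can invade when rare, so the interior equilibrium is stable.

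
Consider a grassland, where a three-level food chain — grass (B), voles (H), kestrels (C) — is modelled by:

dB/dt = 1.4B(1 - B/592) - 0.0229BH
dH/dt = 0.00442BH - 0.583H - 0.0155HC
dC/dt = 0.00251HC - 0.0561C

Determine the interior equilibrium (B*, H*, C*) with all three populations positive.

From dC/dt = 0: 0.00251H* = 0.0561, so H* = 22.4.
From dB/dt = 0: 1.4(1 - B*/592) = 0.0229·22.4, giving B* = 592·(1 - 0.366) = 376.
From dH/dt = 0: 0.00442·376 - 0.583 = 0.0155C*, so C* = 1.08/0.0155 = 69.5.

B* ≈ 376, H* ≈ 22.4, C* ≈ 69.5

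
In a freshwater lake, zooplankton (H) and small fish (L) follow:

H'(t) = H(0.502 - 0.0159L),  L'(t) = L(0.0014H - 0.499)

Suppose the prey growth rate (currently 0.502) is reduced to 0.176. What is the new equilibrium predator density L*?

At the interior fixed point, setting dH/dt = 0 with H > 0 fixes L* = (prey growth rate)/(HL coefficient) — independent of the other coefficients.
With the change, L* = 0.176/0.0159 = 11.1; it falls from 31.6.

L* ≈ 11.1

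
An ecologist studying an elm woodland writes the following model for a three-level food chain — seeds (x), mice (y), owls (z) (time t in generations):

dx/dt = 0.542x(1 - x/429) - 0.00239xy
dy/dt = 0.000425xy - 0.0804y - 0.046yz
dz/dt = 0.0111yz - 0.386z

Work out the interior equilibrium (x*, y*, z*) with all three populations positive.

x* ≈ 363, y* ≈ 34.8, z* ≈ 1.61

From dz/dt = 0: 0.0111y* = 0.386, so y* = 34.8.
From dx/dt = 0: 0.542(1 - x*/429) = 0.00239·34.8, giving x* = 429·(1 - 0.153) = 363.
From dy/dt = 0: 0.000425·363 - 0.0804 = 0.046z*, so z* = 0.074/0.046 = 1.61.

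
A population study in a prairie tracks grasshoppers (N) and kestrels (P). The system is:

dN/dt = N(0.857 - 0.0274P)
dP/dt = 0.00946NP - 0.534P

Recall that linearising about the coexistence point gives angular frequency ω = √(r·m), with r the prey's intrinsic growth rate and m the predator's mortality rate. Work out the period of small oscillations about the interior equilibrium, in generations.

T ≈ 9.29 generations

Here r = 0.857 and m = 0.534, so r·m = 0.458.
ω = √0.458 = 0.676 per generation, hence T = 2π/ω ≈ 9.29 generations.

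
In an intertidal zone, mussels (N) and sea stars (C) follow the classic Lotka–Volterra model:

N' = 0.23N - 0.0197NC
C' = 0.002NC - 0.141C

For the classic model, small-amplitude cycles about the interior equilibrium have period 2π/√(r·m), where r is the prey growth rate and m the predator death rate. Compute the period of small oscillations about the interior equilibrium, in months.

Here r = 0.23 and m = 0.141, so r·m = 0.0324.
ω = √0.0324 = 0.18 per month, hence T = 2π/ω ≈ 34.9 months.

T ≈ 34.9 months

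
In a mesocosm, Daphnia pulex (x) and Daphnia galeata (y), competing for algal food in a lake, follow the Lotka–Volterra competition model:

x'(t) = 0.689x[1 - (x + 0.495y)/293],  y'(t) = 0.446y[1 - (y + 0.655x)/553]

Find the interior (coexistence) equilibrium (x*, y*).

Setting both brackets to zero gives the nullclines x + 0.495y = 293 and 0.655x + y = 553.
Substituting y = 553 - 0.655x into the first: x(1 - 0.495·0.655) = 293 - 0.495·553.
So x* = 19.3/0.676 = 28.5, and then y* = 553 - 0.655·28.5 = 534.

x* ≈ 28.5, y* ≈ 534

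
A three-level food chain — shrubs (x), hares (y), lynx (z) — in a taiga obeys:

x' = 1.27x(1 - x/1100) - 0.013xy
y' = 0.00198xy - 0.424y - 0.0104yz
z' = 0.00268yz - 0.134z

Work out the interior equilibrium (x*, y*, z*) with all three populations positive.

x* ≈ 537, y* ≈ 50, z* ≈ 61.5

From dz/dt = 0: 0.00268y* = 0.134, so y* = 50.
From dx/dt = 0: 1.27(1 - x*/1100) = 0.013·50, giving x* = 1100·(1 - 0.512) = 537.
From dy/dt = 0: 0.00198·537 - 0.424 = 0.0104z*, so z* = 0.639/0.0104 = 61.5.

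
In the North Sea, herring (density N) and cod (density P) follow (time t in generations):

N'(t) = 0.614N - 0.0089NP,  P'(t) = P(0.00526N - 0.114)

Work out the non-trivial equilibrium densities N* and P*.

Set dP/dt = 0 with P > 0: 0.00526N - 0.114 = 0, so N* = 0.114/0.00526 = 21.7.
Set dN/dt = 0 with N > 0: 0.614 - 0.0089P = 0, so P* = 0.614/0.0089 = 69.

N* ≈ 21.7, P* ≈ 69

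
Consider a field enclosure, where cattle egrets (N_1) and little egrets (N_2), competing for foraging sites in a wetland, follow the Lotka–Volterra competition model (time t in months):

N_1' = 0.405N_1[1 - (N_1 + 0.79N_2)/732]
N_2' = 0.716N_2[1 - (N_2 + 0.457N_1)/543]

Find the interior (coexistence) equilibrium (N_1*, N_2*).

Setting both brackets to zero gives the nullclines N_1 + 0.79N_2 = 732 and 0.457N_1 + N_2 = 543.
Substituting N_2 = 543 - 0.457N_1 into the first: N_1(1 - 0.79·0.457) = 732 - 0.79·543.
So N_1* = 303/0.639 = 474, and then N_2* = 543 - 0.457·474 = 326.

N_1* ≈ 474, N_2* ≈ 326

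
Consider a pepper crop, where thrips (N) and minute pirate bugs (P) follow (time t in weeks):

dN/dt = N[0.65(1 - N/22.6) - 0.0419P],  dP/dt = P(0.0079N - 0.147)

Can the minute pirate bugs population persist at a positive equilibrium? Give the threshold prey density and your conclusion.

Threshold N = 18.6; K > 18.6, so yes, the predator persists.

The predator equation gives dP/dt > 0 only when N > 0.147/0.0079 = 18.6.
Without the predator, N → K = 22.6. Since 22.6 > 18.6, the predator can invade and persist.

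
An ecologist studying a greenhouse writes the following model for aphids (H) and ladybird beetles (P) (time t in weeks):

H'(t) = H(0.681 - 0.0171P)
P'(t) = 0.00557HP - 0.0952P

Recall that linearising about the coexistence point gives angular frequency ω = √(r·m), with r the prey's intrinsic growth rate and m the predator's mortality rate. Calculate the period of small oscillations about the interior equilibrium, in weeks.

T ≈ 24.7 weeks

Here r = 0.681 and m = 0.0952, so r·m = 0.0648.
ω = √0.0648 = 0.255 per week, hence T = 2π/ω ≈ 24.7 weeks.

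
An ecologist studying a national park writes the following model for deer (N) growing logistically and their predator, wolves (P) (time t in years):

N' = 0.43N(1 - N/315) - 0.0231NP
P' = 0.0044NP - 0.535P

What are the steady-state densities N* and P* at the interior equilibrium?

From dP/dt = 0 with P > 0: 0.0044N* = 0.535, so N* = 122.
Substitute into dN/dt = 0: 0.43(1 - 122/315) = 0.0231P*.
The bracket is 0.614, giving P* = 0.264/0.0231 = 11.4.

N* ≈ 122, P* ≈ 11.4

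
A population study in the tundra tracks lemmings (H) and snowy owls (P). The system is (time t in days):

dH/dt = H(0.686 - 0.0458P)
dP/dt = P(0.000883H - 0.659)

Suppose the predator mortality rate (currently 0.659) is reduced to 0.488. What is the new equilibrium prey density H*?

At the interior fixed point, setting dP/dt = 0 with P > 0 fixes H* = (predator death rate)/(HP coefficient) — independent of the other coefficients.
With the change, H* = 0.488/0.000883 = 553; it falls from 746.

H* ≈ 553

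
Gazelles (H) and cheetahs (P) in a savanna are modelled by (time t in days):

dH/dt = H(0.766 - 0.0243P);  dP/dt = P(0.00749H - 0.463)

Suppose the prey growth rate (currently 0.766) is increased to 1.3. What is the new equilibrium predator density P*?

At the interior fixed point, setting dH/dt = 0 with H > 0 fixes P* = (prey growth rate)/(HP coefficient) — independent of the other coefficients.
With the change, P* = 1.3/0.0243 = 53.5; it rises from 31.5.

P* ≈ 53.5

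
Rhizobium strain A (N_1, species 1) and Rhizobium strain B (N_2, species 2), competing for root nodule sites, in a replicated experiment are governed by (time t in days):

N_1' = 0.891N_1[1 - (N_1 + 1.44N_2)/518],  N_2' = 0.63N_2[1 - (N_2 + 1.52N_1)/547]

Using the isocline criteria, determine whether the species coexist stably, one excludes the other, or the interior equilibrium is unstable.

Compare the nullcline intercepts: K1/α12 = 518/1.44 = 360 < K2 = 547; K2/α21 = 547/1.52 = 360 < K1 = 518.
Since both are reversed, neither can invade when rare; the interior point is a saddle.

unstable coexistence (outcome depends on initial conditions)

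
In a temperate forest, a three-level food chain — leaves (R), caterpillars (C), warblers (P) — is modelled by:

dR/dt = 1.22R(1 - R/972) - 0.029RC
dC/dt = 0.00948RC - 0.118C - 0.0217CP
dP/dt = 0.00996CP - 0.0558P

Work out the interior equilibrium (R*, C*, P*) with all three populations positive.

R* ≈ 843, C* ≈ 5.6, P* ≈ 363

From dP/dt = 0: 0.00996C* = 0.0558, so C* = 5.6.
From dR/dt = 0: 1.22(1 - R*/972) = 0.029·5.6, giving R* = 972·(1 - 0.133) = 843.
From dC/dt = 0: 0.00948·843 - 0.118 = 0.0217P*, so P* = 7.87/0.0217 = 363.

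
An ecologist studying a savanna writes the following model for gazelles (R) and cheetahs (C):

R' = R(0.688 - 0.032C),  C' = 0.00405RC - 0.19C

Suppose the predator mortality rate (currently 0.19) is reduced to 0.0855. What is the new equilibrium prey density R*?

R* ≈ 21.1

At the interior fixed point, setting dC/dt = 0 with C > 0 fixes R* = (predator death rate)/(RC coefficient) — independent of the other coefficients.
With the change, R* = 0.0855/0.00405 = 21.1; it falls from 46.9.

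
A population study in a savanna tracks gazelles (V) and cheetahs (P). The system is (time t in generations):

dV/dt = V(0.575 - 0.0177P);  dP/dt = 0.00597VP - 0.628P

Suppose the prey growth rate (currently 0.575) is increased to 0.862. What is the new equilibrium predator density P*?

At the interior fixed point, setting dV/dt = 0 with V > 0 fixes P* = (prey growth rate)/(VP coefficient) — independent of the other coefficients.
With the change, P* = 0.862/0.0177 = 48.7; it rises from 32.5.

P* ≈ 48.7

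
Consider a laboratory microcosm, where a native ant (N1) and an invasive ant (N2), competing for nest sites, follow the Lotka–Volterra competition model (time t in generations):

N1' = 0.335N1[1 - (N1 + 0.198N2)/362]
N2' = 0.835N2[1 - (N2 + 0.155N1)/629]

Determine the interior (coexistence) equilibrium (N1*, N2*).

Setting both brackets to zero gives the nullclines N1 + 0.198N2 = 362 and 0.155N1 + N2 = 629.
Substituting N2 = 629 - 0.155N1 into the first: N1(1 - 0.198·0.155) = 362 - 0.198·629.
So N1* = 237/0.969 = 245, and then N2* = 629 - 0.155·245 = 591.

N1* ≈ 245, N2* ≈ 591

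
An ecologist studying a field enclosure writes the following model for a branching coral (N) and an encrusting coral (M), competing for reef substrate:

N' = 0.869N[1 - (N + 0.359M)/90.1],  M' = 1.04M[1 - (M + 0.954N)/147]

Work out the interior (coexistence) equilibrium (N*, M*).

Setting both brackets to zero gives the nullclines N + 0.359M = 90.1 and 0.954N + M = 147.
Substituting M = 147 - 0.954N into the first: N(1 - 0.359·0.954) = 90.1 - 0.359·147.
So N* = 37.3/0.658 = 56.8, and then M* = 147 - 0.954·56.8 = 92.8.

N* ≈ 56.8, M* ≈ 92.8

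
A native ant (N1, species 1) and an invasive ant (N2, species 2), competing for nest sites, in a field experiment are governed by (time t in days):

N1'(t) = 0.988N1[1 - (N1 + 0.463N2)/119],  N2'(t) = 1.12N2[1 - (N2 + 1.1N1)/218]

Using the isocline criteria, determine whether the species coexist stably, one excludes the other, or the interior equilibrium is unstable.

Compare the nullcline intercepts: K1/α12 = 119/0.463 = 257 > K2 = 218; K2/α21 = 218/1.1 = 198 > K1 = 119.
Since both inequalities hold, each species can invade when rare, so the interior equilibrium is stable.

stable coexistence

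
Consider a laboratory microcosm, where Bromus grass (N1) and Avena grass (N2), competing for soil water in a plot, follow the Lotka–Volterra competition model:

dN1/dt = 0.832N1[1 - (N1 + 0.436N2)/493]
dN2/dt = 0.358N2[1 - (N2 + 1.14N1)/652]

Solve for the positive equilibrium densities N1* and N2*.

N1* ≈ 415, N2* ≈ 179

Setting both brackets to zero gives the nullclines N1 + 0.436N2 = 493 and 1.14N1 + N2 = 652.
Substituting N2 = 652 - 1.14N1 into the first: N1(1 - 0.436·1.14) = 493 - 0.436·652.
So N1* = 209/0.503 = 415, and then N2* = 652 - 1.14·415 = 179.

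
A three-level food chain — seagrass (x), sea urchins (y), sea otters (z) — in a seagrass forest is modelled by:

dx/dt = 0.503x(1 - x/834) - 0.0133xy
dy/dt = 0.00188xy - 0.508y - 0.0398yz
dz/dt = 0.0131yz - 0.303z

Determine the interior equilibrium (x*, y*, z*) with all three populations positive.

x* ≈ 324, y* ≈ 23.1, z* ≈ 2.54

From dz/dt = 0: 0.0131y* = 0.303, so y* = 23.1.
From dx/dt = 0: 0.503(1 - x*/834) = 0.0133·23.1, giving x* = 834·(1 - 0.612) = 324.
From dy/dt = 0: 0.00188·324 - 0.508 = 0.0398z*, so z* = 0.101/0.0398 = 2.54.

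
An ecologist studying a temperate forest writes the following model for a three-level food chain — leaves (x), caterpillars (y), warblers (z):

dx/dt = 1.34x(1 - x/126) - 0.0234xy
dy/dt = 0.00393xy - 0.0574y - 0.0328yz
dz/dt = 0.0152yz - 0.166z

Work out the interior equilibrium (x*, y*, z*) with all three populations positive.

x* ≈ 102, y* ≈ 10.9, z* ≈ 10.5

From dz/dt = 0: 0.0152y* = 0.166, so y* = 10.9.
From dx/dt = 0: 1.34(1 - x*/126) = 0.0234·10.9, giving x* = 126·(1 - 0.191) = 102.
From dy/dt = 0: 0.00393·102 - 0.0574 = 0.0328z*, so z* = 0.343/0.0328 = 10.5.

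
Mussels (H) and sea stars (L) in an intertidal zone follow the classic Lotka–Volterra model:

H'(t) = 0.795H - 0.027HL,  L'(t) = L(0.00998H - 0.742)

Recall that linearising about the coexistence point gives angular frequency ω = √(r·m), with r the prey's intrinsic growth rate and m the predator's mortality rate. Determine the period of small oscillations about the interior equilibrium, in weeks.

Here r = 0.795 and m = 0.742, so r·m = 0.59.
ω = √0.59 = 0.768 per week, hence T = 2π/ω ≈ 8.18 weeks.

T ≈ 8.18 weeks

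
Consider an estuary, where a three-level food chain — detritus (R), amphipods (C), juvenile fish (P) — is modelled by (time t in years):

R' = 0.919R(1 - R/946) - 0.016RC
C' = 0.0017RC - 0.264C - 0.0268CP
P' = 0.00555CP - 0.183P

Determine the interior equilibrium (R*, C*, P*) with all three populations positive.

From dP/dt = 0: 0.00555C* = 0.183, so C* = 33.
From dR/dt = 0: 0.919(1 - R*/946) = 0.016·33, giving R* = 946·(1 - 0.574) = 403.
From dC/dt = 0: 0.0017·403 - 0.264 = 0.0268P*, so P* = 0.421/0.0268 = 15.7.

R* ≈ 403, C* ≈ 33, P* ≈ 15.7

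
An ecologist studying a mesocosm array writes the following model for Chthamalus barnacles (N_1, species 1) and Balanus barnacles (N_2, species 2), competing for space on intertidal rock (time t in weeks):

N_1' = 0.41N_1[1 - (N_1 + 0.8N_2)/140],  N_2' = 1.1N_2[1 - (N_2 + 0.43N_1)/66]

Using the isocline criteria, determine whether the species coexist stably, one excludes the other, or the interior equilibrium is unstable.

stable coexistence

Compare the nullcline intercepts: K1/α12 = 140/0.8 = 175 > K2 = 66; K2/α21 = 66/0.43 = 153 > K1 = 140.
Since both inequalities hold, each species can invade when rare, so the interior equilibrium is stable.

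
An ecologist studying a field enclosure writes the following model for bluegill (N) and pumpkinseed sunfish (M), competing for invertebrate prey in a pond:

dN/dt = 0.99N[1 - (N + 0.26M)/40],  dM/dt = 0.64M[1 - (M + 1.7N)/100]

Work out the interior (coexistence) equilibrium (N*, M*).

Setting both brackets to zero gives the nullclines N + 0.26M = 40 and 1.7N + M = 100.
Substituting M = 100 - 1.7N into the first: N(1 - 0.26·1.7) = 40 - 0.26·100.
So N* = 14/0.558 = 25.1, and then M* = 100 - 1.7·25.1 = 57.3.

N* ≈ 25.1, M* ≈ 57.3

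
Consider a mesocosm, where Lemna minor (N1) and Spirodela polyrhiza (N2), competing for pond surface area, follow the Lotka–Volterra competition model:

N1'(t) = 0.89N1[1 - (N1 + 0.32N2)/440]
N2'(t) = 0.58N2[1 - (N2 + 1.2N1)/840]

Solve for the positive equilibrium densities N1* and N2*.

N1* ≈ 278, N2* ≈ 506

Setting both brackets to zero gives the nullclines N1 + 0.32N2 = 440 and 1.2N1 + N2 = 840.
Substituting N2 = 840 - 1.2N1 into the first: N1(1 - 0.32·1.2) = 440 - 0.32·840.
So N1* = 171/0.616 = 278, and then N2* = 840 - 1.2·278 = 506.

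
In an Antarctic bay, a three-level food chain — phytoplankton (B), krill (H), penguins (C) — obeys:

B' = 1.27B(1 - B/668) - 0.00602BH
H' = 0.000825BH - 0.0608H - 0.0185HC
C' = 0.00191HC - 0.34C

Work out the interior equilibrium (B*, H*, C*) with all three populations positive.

B* ≈ 104, H* ≈ 178, C* ≈ 1.37

From dC/dt = 0: 0.00191H* = 0.34, so H* = 178.
From dB/dt = 0: 1.27(1 - B*/668) = 0.00602·178, giving B* = 668·(1 - 0.844) = 104.
From dH/dt = 0: 0.000825·104 - 0.0608 = 0.0185C*, so C* = 0.0253/0.0185 = 1.37.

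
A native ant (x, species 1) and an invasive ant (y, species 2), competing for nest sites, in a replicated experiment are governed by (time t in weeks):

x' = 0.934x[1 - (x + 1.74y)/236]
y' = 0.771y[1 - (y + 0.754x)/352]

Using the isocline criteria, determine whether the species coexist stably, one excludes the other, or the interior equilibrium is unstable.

species 2 excludes species 1

Compare the nullcline intercepts: K1/α12 = 236/1.74 = 136 < K2 = 352; K2/α21 = 352/0.754 = 467 > K1 = 236.
Since the inequalities point opposite ways, species 2 can invade but species 1 cannot.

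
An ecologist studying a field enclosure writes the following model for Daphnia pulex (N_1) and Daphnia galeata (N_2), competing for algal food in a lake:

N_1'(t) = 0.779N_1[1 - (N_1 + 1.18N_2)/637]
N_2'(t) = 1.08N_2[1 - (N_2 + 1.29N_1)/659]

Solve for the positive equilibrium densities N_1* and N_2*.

Setting both brackets to zero gives the nullclines N_1 + 1.18N_2 = 637 and 1.29N_1 + N_2 = 659.
Substituting N_2 = 659 - 1.29N_1 into the first: N_1(1 - 1.18·1.29) = 637 - 1.18·659.
So N_1* = -141/-0.522 = 269, and then N_2* = 659 - 1.29·269 = 312.

N_1* ≈ 269, N_2* ≈ 312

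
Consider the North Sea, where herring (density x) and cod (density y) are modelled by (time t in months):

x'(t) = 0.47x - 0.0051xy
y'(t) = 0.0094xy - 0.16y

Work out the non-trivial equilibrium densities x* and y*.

Set dy/dt = 0 with y > 0: 0.0094x - 0.16 = 0, so x* = 0.16/0.0094 = 17.
Set dx/dt = 0 with x > 0: 0.47 - 0.0051y = 0, so y* = 0.47/0.0051 = 92.2.

x* ≈ 17, y* ≈ 92.2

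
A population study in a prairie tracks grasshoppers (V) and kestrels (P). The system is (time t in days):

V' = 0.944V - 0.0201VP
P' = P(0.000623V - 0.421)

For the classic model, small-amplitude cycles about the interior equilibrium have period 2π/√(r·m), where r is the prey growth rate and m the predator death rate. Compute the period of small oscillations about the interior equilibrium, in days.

Here r = 0.944 and m = 0.421, so r·m = 0.397.
ω = √0.397 = 0.63 per day, hence T = 2π/ω ≈ 9.97 days.

T ≈ 9.97 days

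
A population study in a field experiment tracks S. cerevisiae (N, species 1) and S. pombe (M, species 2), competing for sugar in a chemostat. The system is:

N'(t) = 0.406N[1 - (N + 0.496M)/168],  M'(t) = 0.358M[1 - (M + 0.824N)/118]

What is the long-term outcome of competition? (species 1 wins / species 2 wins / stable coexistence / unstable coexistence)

species 1 excludes species 2

Compare the nullcline intercepts: K1/α12 = 168/0.496 = 339 > K2 = 118; K2/α21 = 118/0.824 = 143 < K1 = 168.
Since the inequalities point opposite ways, species 1 can invade but species 2 cannot.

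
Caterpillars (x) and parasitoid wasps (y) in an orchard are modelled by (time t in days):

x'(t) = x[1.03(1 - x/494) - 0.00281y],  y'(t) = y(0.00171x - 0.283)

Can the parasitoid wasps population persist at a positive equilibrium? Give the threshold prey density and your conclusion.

Threshold x = 165; K > 165, so yes, the predator persists.

The predator equation gives dy/dt > 0 only when x > 0.283/0.00171 = 165.
Without the predator, x → K = 494. Since 494 > 165, the predator can invade and persist.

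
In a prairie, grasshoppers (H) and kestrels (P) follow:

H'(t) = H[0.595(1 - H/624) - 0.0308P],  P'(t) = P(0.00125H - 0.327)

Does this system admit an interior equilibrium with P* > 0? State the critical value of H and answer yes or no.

Threshold H = 262; K > 262, so yes, the predator persists.

The predator equation gives dP/dt > 0 only when H > 0.327/0.00125 = 262.
Without the predator, H → K = 624. Since 624 > 262, the predator can invade and persist.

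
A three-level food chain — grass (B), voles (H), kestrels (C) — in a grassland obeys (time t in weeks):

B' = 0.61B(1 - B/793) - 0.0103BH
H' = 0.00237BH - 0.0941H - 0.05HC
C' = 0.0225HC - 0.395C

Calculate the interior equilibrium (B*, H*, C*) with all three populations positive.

From dC/dt = 0: 0.0225H* = 0.395, so H* = 17.6.
From dB/dt = 0: 0.61(1 - B*/793) = 0.0103·17.6, giving B* = 793·(1 - 0.296) = 558.
From dH/dt = 0: 0.00237·558 - 0.0941 = 0.05C*, so C* = 1.23/0.05 = 24.6.

B* ≈ 558, H* ≈ 17.6, C* ≈ 24.6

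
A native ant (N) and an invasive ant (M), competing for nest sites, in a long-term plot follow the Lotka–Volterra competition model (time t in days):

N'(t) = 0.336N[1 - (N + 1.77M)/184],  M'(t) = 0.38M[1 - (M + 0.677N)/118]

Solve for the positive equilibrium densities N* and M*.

N* ≈ 125, M* ≈ 33.1

Setting both brackets to zero gives the nullclines N + 1.77M = 184 and 0.677N + M = 118.
Substituting M = 118 - 0.677N into the first: N(1 - 1.77·0.677) = 184 - 1.77·118.
So N* = -24.9/-0.198 = 125, and then M* = 118 - 0.677·125 = 33.1.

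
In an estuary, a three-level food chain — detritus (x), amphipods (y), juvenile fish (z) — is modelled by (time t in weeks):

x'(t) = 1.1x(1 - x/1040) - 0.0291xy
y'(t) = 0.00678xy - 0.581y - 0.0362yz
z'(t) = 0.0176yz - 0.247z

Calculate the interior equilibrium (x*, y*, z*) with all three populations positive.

From dz/dt = 0: 0.0176y* = 0.247, so y* = 14.
From dx/dt = 0: 1.1(1 - x*/1040) = 0.0291·14, giving x* = 1040·(1 - 0.371) = 654.
From dy/dt = 0: 0.00678·654 - 0.581 = 0.0362z*, so z* = 3.85/0.0362 = 106.

x* ≈ 654, y* ≈ 14, z* ≈ 106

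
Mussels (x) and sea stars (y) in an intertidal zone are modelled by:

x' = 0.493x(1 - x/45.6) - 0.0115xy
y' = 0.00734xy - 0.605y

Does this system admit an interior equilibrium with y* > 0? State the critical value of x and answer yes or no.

The predator equation gives dy/dt > 0 only when x > 0.605/0.00734 = 82.4.
Without the predator, x → K = 45.6. Since 45.6 < 82.4, the predator cannot invade.

Threshold x = 82.4; K < 82.4, so no, the predator goes extinct.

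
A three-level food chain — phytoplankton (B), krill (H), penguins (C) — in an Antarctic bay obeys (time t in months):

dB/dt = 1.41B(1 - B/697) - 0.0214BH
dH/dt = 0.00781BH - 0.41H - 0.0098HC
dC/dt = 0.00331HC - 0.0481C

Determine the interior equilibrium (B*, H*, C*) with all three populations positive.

From dC/dt = 0: 0.00331H* = 0.0481, so H* = 14.5.
From dB/dt = 0: 1.41(1 - B*/697) = 0.0214·14.5, giving B* = 697·(1 - 0.221) = 543.
From dH/dt = 0: 0.00781·543 - 0.41 = 0.0098C*, so C* = 3.83/0.0098 = 391.

B* ≈ 543, H* ≈ 14.5, C* ≈ 391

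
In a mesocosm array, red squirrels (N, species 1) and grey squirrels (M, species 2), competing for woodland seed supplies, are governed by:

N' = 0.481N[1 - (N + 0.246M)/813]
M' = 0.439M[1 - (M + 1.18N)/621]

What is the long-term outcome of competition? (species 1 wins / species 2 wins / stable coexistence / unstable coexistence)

Compare the nullcline intercepts: K1/α12 = 813/0.246 = 3300 > K2 = 621; K2/α21 = 621/1.18 = 526 < K1 = 813.
Since the inequalities point opposite ways, species 1 can invade but species 2 cannot.

species 1 excludes species 2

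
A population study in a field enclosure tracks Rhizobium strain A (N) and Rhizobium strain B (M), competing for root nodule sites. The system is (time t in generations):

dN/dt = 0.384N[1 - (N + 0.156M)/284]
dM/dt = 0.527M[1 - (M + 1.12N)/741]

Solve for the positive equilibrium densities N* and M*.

Setting both brackets to zero gives the nullclines N + 0.156M = 284 and 1.12N + M = 741.
Substituting M = 741 - 1.12N into the first: N(1 - 0.156·1.12) = 284 - 0.156·741.
So N* = 168/0.825 = 204, and then M* = 741 - 1.12·204 = 512.

N* ≈ 204, M* ≈ 512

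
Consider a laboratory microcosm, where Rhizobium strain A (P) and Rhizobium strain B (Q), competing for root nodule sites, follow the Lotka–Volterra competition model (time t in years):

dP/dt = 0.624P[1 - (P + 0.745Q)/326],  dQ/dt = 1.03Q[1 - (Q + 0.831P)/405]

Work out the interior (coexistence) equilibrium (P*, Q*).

Setting both brackets to zero gives the nullclines P + 0.745Q = 326 and 0.831P + Q = 405.
Substituting Q = 405 - 0.831P into the first: P(1 - 0.745·0.831) = 326 - 0.745·405.
So P* = 24.3/0.381 = 63.7, and then Q* = 405 - 0.831·63.7 = 352.

P* ≈ 63.7, Q* ≈ 352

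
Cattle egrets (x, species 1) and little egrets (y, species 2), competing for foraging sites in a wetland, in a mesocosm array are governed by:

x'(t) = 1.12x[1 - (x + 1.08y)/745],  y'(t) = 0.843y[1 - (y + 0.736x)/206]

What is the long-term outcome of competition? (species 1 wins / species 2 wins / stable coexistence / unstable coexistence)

species 1 excludes species 2

Compare the nullcline intercepts: K1/α12 = 745/1.08 = 690 > K2 = 206; K2/α21 = 206/0.736 = 280 < K1 = 745.
Since the inequalities point opposite ways, species 1 can invade but species 2 cannot.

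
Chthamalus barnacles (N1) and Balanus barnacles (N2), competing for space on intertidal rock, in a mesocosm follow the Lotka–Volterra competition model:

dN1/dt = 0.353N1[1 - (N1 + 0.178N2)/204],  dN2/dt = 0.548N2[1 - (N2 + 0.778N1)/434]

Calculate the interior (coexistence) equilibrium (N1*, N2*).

Setting both brackets to zero gives the nullclines N1 + 0.178N2 = 204 and 0.778N1 + N2 = 434.
Substituting N2 = 434 - 0.778N1 into the first: N1(1 - 0.178·0.778) = 204 - 0.178·434.
So N1* = 127/0.862 = 147, and then N2* = 434 - 0.778·147 = 320.

N1* ≈ 147, N2* ≈ 320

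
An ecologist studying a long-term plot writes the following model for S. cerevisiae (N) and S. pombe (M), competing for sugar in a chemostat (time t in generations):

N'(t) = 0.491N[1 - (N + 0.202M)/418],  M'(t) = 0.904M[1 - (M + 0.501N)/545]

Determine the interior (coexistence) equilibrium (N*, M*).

Setting both brackets to zero gives the nullclines N + 0.202M = 418 and 0.501N + M = 545.
Substituting M = 545 - 0.501N into the first: N(1 - 0.202·0.501) = 418 - 0.202·545.
So N* = 308/0.899 = 343, and then M* = 545 - 0.501·343 = 373.

N* ≈ 343, M* ≈ 373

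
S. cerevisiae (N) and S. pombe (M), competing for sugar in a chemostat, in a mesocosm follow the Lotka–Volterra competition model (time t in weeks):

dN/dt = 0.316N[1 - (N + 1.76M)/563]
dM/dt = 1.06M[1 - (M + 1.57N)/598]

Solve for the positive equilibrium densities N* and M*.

N* ≈ 278, M* ≈ 162

Setting both brackets to zero gives the nullclines N + 1.76M = 563 and 1.57N + M = 598.
Substituting M = 598 - 1.57N into the first: N(1 - 1.76·1.57) = 563 - 1.76·598.
So N* = -489/-1.76 = 278, and then M* = 598 - 1.57·278 = 162.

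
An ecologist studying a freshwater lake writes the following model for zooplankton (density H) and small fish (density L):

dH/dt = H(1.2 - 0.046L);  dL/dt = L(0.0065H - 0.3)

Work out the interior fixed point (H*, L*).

Set dL/dt = 0 with L > 0: 0.0065H - 0.3 = 0, so H* = 0.3/0.0065 = 46.2.
Set dH/dt = 0 with H > 0: 1.2 - 0.046L = 0, so L* = 1.2/0.046 = 26.1.

H* ≈ 46.2, L* ≈ 26.1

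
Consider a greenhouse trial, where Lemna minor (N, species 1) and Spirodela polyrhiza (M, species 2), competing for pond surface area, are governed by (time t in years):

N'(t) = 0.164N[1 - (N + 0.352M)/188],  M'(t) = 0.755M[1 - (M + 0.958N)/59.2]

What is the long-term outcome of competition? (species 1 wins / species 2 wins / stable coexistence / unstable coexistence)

species 1 excludes species 2

Compare the nullcline intercepts: K1/α12 = 188/0.352 = 534 > K2 = 59.2; K2/α21 = 59.2/0.958 = 61.8 < K1 = 188.
Since the inequalities point opposite ways, species 1 can invade but species 2 cannot.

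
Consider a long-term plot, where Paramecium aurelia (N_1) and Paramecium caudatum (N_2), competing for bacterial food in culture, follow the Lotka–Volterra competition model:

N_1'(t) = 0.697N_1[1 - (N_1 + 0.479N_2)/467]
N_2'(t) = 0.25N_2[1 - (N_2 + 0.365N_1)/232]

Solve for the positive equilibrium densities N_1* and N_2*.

Setting both brackets to zero gives the nullclines N_1 + 0.479N_2 = 467 and 0.365N_1 + N_2 = 232.
Substituting N_2 = 232 - 0.365N_1 into the first: N_1(1 - 0.479·0.365) = 467 - 0.479·232.
So N_1* = 356/0.825 = 431, and then N_2* = 232 - 0.365·431 = 74.6.

N_1* ≈ 431, N_2* ≈ 74.6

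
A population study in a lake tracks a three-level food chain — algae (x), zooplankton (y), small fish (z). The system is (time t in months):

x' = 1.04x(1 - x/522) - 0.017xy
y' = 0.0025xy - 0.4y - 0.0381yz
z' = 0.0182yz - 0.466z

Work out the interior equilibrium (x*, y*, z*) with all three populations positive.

From dz/dt = 0: 0.0182y* = 0.466, so y* = 25.6.
From dx/dt = 0: 1.04(1 - x*/522) = 0.017·25.6, giving x* = 522·(1 - 0.419) = 304.
From dy/dt = 0: 0.0025·304 - 0.4 = 0.0381z*, so z* = 0.359/0.0381 = 9.42.

x* ≈ 304, y* ≈ 25.6, z* ≈ 9.42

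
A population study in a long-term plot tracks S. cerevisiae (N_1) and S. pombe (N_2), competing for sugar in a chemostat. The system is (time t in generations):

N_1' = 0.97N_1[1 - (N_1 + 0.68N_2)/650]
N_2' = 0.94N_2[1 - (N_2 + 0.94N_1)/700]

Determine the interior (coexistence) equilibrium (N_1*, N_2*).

Setting both brackets to zero gives the nullclines N_1 + 0.68N_2 = 650 and 0.94N_1 + N_2 = 700.
Substituting N_2 = 700 - 0.94N_1 into the first: N_1(1 - 0.68·0.94) = 650 - 0.68·700.
So N_1* = 174/0.361 = 482, and then N_2* = 700 - 0.94·482 = 247.

N_1* ≈ 482, N_2* ≈ 247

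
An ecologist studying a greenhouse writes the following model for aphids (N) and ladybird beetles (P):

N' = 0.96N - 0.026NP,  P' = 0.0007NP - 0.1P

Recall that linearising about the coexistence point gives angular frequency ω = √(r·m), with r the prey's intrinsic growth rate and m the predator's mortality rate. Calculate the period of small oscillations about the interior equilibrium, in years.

T ≈ 20.3 years

Here r = 0.96 and m = 0.1, so r·m = 0.096.
ω = √0.096 = 0.31 per year, hence T = 2π/ω ≈ 20.3 years.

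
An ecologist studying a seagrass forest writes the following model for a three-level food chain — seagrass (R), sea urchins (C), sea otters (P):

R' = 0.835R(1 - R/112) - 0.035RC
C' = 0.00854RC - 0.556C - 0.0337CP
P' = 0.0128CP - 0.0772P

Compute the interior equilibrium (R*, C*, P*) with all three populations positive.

From dP/dt = 0: 0.0128C* = 0.0772, so C* = 6.03.
From dR/dt = 0: 0.835(1 - R*/112) = 0.035·6.03, giving R* = 112·(1 - 0.253) = 83.7.
From dC/dt = 0: 0.00854·83.7 - 0.556 = 0.0337P*, so P* = 0.159/0.0337 = 4.71.

R* ≈ 83.7, C* ≈ 6.03, P* ≈ 4.71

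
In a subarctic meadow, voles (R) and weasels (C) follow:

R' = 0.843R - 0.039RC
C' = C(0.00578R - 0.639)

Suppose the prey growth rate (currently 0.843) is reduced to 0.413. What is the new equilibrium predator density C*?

At the interior fixed point, setting dR/dt = 0 with R > 0 fixes C* = (prey growth rate)/(RC coefficient) — independent of the other coefficients.
With the change, C* = 0.413/0.039 = 10.6; it falls from 21.6.

C* ≈ 10.6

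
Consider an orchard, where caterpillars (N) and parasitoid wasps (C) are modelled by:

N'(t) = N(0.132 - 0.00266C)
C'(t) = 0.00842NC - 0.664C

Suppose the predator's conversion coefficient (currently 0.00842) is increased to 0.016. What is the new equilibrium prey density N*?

At the interior fixed point, setting dC/dt = 0 with C > 0 fixes N* = (predator death rate)/(NC coefficient) — independent of the other coefficients.
With the change, N* = 0.664/0.016 = 41.5; it falls from 78.9.

N* ≈ 41.5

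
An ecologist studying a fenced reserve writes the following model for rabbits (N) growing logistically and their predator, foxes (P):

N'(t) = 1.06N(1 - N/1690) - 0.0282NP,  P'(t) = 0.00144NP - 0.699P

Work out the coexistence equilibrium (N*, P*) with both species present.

N* ≈ 485, P* ≈ 26.8

From dP/dt = 0 with P > 0: 0.00144N* = 0.699, so N* = 485.
Substitute into dN/dt = 0: 1.06(1 - 485/1690) = 0.0282P*.
The bracket is 0.713, giving P* = 0.756/0.0282 = 26.8.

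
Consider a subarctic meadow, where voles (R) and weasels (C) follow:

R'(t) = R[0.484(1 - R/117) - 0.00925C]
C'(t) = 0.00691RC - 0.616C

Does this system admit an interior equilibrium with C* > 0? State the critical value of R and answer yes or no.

Threshold R = 89.1; K > 89.1, so yes, the predator persists.

The predator equation gives dC/dt > 0 only when R > 0.616/0.00691 = 89.1.
Without the predator, R → K = 117. Since 117 > 89.1, the predator can invade and persist.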